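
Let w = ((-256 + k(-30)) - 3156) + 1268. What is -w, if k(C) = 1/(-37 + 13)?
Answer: 51457/24 ≈ 2144.0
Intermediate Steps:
k(C) = -1/24 (k(C) = 1/(-24) = -1/24)
w = -51457/24 (w = ((-256 - 1/24) - 3156) + 1268 = (-6145/24 - 3156) + 1268 = -81889/24 + 1268 = -51457/24 ≈ -2144.0)
-w = -1*(-51457/24) = 51457/24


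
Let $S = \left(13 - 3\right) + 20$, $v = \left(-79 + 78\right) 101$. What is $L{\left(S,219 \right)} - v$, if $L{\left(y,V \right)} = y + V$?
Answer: $350$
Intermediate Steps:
$v = -101$ ($v = \left(-1\right) 101 = -101$)
$S = 30$ ($S = 10 + 20 = 30$)
$L{\left(y,V \right)} = V + y$
$L{\left(S,219 \right)} - v = \left(219 + 30\right) - -101 = 249 + 101 = 350$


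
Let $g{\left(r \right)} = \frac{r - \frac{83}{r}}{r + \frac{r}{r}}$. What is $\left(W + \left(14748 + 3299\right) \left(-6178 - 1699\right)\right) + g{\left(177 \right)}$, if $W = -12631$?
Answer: $- \frac{2239585878427}{15753} \approx -1.4217 \cdot 10^{8}$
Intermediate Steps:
$g{\left(r \right)} = \frac{r - \frac{83}{r}}{1 + r}$ ($g{\left(r \right)} = \frac{r - \frac{83}{r}}{r + 1} = \frac{r - \frac{83}{r}}{1 + r}$)
$\left(W + \left(14748 + 3299\right) \left(-6178 - 1699\right)\right) + g{\left(177 \right)} = \left(-12631 + \left(14748 + 3299\right) \left(-6178 - 1699\right)\right) + \frac{-83 + 177^{2}}{177 \left(1 + 177\right)} = \left(-12631 + 18047 \left(-7877\right)\right) + \frac{-83 + 31329}{177 \cdot 178} = \left(-12631 - 142156219\right) + \frac{1}{177} \cdot \frac{1}{178} \cdot 31246 = -142168850 + \frac{15623}{15753} = - \frac{2239585878427}{15753}$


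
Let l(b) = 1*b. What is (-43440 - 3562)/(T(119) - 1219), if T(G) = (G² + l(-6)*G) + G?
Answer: -47002/12347 ≈ -3.8068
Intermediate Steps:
l(b) = b
T(G) = G² - 5*G (T(G) = (G² - 6*G) + G = G² - 5*G)
(-43440 - 3562)/(T(119) - 1219) = (-43440 - 3562)/(119*(-5 + 119) - 1219) = -47002/(119*114 - 1219) = -47002/(13566 - 1219) = -47002/12347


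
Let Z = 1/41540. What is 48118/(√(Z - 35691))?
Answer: -96236*I*√15396843983515/1482604139 ≈ -254.7*I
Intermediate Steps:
Z = 1/41540 ≈ 2.4073e-5
48118/(√(Z - 35691)) = 48118/(√(1/41540 - 35691)) = 48118/(√(-1482604139/41540)) = 48118/((I*√15396843983515/20770)) = 48118*(-2*I*√15396843983515/1482604139) = -96236*I*√15396843983515/1482604139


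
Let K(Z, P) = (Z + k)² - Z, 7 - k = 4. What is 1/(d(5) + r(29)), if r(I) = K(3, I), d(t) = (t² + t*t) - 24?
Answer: 1/59 ≈ 0.016949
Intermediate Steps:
k = 3 (k = 7 - 1*4 = 7 - 4 = 3)
d(t) = -24 + 2*t² (d(t) = (t² + t²) - 24 = 2*t² - 24 = -24 + 2*t²)
K(Z, P) = (3 + Z)² - Z (K(Z, P) = (Z + 3)² - Z = (3 + Z)² - Z)
r(I) = 33 (r(I) = (3 + 3)² - 1*3 = 6² - 3 = 36 - 3 = 33)
1/(d(5) + r(29)) = 1/((-24 + 2*5²) + 33) = 1/((-24 + 2*25) + 33) = 1/((-24 + 50) + 33) = 1/(26 + 33) = 1/59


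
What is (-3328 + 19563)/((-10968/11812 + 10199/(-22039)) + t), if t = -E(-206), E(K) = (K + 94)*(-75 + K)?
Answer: -1056592746245/2048325036409 ≈ -0.51583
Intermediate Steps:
E(K) = (-75 + K)*(94 + K) (E(K) = (94 + K)*(-75 + K) = (-75 + K)*(94 + K))
t = -31472 (t = -(-7050 + (-206)**2 + 19*(-206)) = -(-7050 + 42436 - 3914) = -1*31472 = -31472)
(-3328 + 19563)/((-10968/11812 + 10199/(-22039)) + t) = (-3328 + 19563)/((-10968/11812 + 10199/(-22039)) - 31472) = 16235/((-10968*1/11812 + 10199*(-1/22039)) - 31472) = 16235/((-2742/2953 - 10199/22039) - 31472) = 16235/(-90548585/65081167 - 31472) = 16235/(-2048325036409/65081167) = 16235*(-65081167/2048325036409) = -1056592746245/2048325036409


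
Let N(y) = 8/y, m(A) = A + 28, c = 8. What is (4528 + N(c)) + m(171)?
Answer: 4728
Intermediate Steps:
m(A) = 28 + A
(4528 + N(c)) + m(171) = (4528 + 8/8) + (28 + 171) = (4528 + 8*(⅛)) + 199 = (4528 + 1) + 199 = 4529 + 199 = 4728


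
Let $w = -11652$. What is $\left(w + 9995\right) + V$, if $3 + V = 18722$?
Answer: $17062$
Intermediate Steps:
$V = 18719$ ($V = -3 + 18722 = 18719$)
$\left(w + 9995\right) + V = \left(-11652 + 9995\right) + 18719 = -1657 + 18719 = 17062$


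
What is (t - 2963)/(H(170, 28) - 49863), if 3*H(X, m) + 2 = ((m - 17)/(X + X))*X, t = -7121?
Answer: 60504/299171 ≈ 0.20224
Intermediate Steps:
H(X, m) = -7/2 + m/6 (H(X, m) = -⅔ + (((m - 17)/(X + X))*X)/3 = -⅔ + (((-17 + m)/((2*X)))*X)/3 = -⅔ + (((-17 + m)*(1/(2*X)))*X)/3 = -⅔ + (((-17 + m)/(2*X))*X)/3 = -⅔ + (-17/2 + m/2)/3 = -⅔ + (-17/6 + m/6) = -7/2 + m/6)
(t - 2963)/(H(170, 28) - 49863) = (-7121 - 2963)/((-7/2 + (⅙)*28) - 49863) = -10084/((-7/2 + 14/3) - 49863) = -10084/(7/6 - 49863) = -10084/(-299171/6) = -10084*(-6/299171) = 60504/299171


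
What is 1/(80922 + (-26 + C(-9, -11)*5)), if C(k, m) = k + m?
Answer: 1/80796 ≈ 1.2377e-5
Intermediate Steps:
1/(80922 + (-26 + C(-9, -11)*5)) = 1/(80922 + (-26 + (-9 - 11)*5)) = 1/(80922 + (-26 - 20*5)) = 1/(80922 + (-26 - 100)) = 1/(80922 - 126) = 1/80796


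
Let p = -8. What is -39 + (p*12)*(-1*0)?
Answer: -39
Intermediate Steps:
-39 + (p*12)*(-1*0) = -39 + (-8*12)*(-1*0) = -39 - 96*0 = -39 + 0 = -39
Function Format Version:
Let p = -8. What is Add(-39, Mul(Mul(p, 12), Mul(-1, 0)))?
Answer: -39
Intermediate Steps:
Add(-39, Mul(Mul(p, 12), Mul(-1, 0))) = Add(-39, Mul(Mul(-8, 12), Mul(-1, 0))) = Add(-39, Mul(-96, 0)) = Add(-39, 0) = -39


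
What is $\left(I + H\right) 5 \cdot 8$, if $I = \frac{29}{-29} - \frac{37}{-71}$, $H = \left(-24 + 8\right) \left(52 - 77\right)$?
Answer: $\frac{1134640}{71} \approx 15981.0$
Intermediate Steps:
$H = 400$ ($H = \left(-16\right) \left(-25\right) = 400$)
$I = - \frac{34}{71}$ ($I = 29 \left(- \frac{1}{29}\right) - - \frac{37}{71} = -1 + \frac{37}{71} = - \frac{34}{71} \approx -0.47887$)
$\left(I + H\right) 5 \cdot 8 = \left(- \frac{34}{71} + 400\right) 5 \cdot 8 = \frac{28366}{71} \cdot 40 = \frac{1134640}{71}$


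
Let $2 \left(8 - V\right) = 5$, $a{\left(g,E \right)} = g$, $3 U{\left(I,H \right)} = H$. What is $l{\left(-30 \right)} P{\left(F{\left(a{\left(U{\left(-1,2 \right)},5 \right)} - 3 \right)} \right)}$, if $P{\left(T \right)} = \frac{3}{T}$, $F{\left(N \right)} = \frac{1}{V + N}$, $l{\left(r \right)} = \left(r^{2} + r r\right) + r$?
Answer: $16815$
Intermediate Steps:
$U{\left(I,H \right)} = \frac{H}{3}$
$V = \frac{11}{2}$ ($V = 8 - \frac{5}{2} = \frac{11}{2} \approx 5.5$)
$l{\left(r \right)} = r + 2 r^{2}$ ($l{\left(r \right)} = \left(r^{2} + r^{2}\right) + r = 2 r^{2} + r = r + 2 r^{2}$)
$F{\left(N \right)} = \frac{1}{\frac{11}{2} + N}$
$l{\left(-30 \right)} P{\left(F{\left(a{\left(U{\left(-1,2 \right)},5 \right)} - 3 \right)} \right)} = - 30 \left(1 + 2 \left(-30\right)\right) \frac{3}{2 \frac{1}{11 + 2 \left(\frac{1}{3} \cdot 2 - 3\right)}} = - 30 \left(1 - 60\right) \frac{3}{2 \frac{1}{11 + 2 \left(\frac{2}{3} - 3\right)}} = \left(-30\right) \left(-59\right) \frac{3}{2 \frac{1}{11 + 2 \left(- \frac{7}{3}\right)}} = 1770 \frac{3}{2 \frac{1}{11 - \frac{14}{3}}} = 1770 \frac{3}{2 \frac{1}{\frac{19}{3}}} = 1770 \frac{3}{2 \cdot \frac{3}{19}} = 1770 \frac{3}{\frac{6}{19}} = 1770 \cdot 3 \cdot \frac{19}{6} = 1770 \cdot \frac{19}{2} = 16815$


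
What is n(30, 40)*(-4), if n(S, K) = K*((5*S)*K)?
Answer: -960000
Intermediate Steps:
n(S, K) = 5*S*K**2 (n(S, K) = K*(5*K*S) = 5*S*K**2)
n(30, 40)*(-4) = (5*30*40**2)*(-4) = (5*30*1600)*(-4) = 240000*(-4) = -960000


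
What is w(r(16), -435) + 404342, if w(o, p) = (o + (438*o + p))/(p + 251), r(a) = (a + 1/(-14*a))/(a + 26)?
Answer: 699947634167/1731072 ≈ 4.0434e+5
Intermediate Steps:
r(a) = (a - 1/(14*a))/(26 + a)
w(o, p) = (p + 439*o)/(251 + p) (w(o, p) = (o + (p + 438*o))/(251 + p) = (p + 439*o)/(251 + p))
w(r(16), -435) + 404342 = (-435 + 439*((-1/14 + 16²)/(16*(26 + 16))))/(251 - 435) + 404342 = (-435 + 439*((1/16)*(-1/14 + 256)/42))/(-184) + 404342 = -(-435 + 439*((1/16)*(1/42)*(3583/14)))/184 + 404342 = -(-435 + 439*(3583/9408))/184 + 404342 = -(-435 + 1572937/9408)/184 + 404342 = -1/184*(-2519543/9408) + 404342 = 2519543/1731072 + 404342 = 699947634167/1731072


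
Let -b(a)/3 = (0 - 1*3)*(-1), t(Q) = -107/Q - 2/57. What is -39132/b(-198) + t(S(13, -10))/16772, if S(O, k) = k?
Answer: 41567059999/9560040 ≈ 4348.0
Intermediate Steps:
t(Q) = -2/57 - 107/Q (t(Q) = -107/Q - 2*1/57 = -107/Q - 2/57 = -2/57 - 107/Q)
b(a) = -9 (b(a) = -3*(0 - 1*3)*(-1) = -3*(0 - 3)*(-1) = -(-9)*(-1) = -3*3 = -9)
-39132/b(-198) + t(S(13, -10))/16772 = -39132/(-9) + (-2/57 - 107/(-10))/16772 = -39132*(-1/9) + (-2/57 - 107*(-1/10))*(1/16772) = 4348 + (-2/57 + 107/10)*(1/16772) = 4348 + (6079/570)*(1/16772) = 4348 + 6079/9560040 = 41567059999/9560040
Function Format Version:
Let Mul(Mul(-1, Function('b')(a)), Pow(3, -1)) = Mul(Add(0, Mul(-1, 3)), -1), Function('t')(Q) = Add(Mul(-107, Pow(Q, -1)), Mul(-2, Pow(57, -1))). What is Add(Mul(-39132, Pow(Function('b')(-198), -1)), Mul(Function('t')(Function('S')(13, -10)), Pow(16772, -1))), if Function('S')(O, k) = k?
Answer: Rational(41567059999, 9560040) ≈ 4348.0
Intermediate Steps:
Function('t')(Q) = Add(Rational(-2, 57), Mul(-107, Pow(Q, -1))) (Function('t')(Q) = Add(Mul(-107, Pow(Q, -1)), Mul(-2, Rational(1, 57))) = Add(Mul(-107, Pow(Q, -1)), Rational(-2, 57)) = Add(Rational(-2, 57), Mul(-107, Pow(Q, -1))))
Function('b')(a) = -9 (Function('b')(a) = Mul(-3, Mul(Add(0, Mul(-1, 3)), -1)) = Mul(-3, Mul(Add(0, -3), -1)) = Mul(-3, Mul(-3, -1)) = Mul(-3, 3) = -9)
Add(Mul(-39132, Pow(Function('b')(-198), -1)), Mul(Function('t')(Function('S')(13, -10)), Pow(16772, -1))) = Add(Mul(-39132, Pow(-9, -1)), Mul(Add(Rational(-2, 57), Mul(-107, Pow(-10, -1))), Pow(16772, -1))) = Add(Mul(-39132, Rational(-1, 9)), Mul(Add(Rational(-2, 57), Mul(-107, Rational(-1, 10))), Rational(1, 16772))) = Add(4348, Mul(Add(Rational(-2, 57), Rational(107, 10)), Rational(1, 16772))) = Add(4348, Mul(Rational(6079, 570), Rational(1, 16772))) = Add(4348, Rational(6079, 9560040)) = Rational(41567059999, 9560040)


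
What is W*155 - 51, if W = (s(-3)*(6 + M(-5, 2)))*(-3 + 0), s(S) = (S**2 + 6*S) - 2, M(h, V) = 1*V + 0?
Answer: 40869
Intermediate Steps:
M(h, V) = V (M(h, V) = V + 0 = V)
s(S) = -2 + S**2 + 6*S
W = 264 (W = ((-2 + (-3)**2 + 6*(-3))*(6 + 2))*(-3 + 0) = ((-2 + 9 - 18)*8)*(-3) = -11*8*(-3) = -88*(-3) = 264)
W*155 - 51 = 264*155 - 51 = 40920 - 51 = 40869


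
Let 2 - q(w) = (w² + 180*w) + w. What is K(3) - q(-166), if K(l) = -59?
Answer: -2551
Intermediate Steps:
q(w) = 2 - w² - 181*w (q(w) = 2 - ((w² + 180*w) + w) = 2 - (w² + 181*w) = 2 + (-w² - 181*w) = 2 - w² - 181*w)
K(3) - q(-166) = -59 - (2 - 1*(-166)² - 181*(-166)) = -59 - (2 - 1*27556 + 30046) = -59 - (2 - 27556 + 30046) = -59 - 1*2492 = -59 - 2492 = -2551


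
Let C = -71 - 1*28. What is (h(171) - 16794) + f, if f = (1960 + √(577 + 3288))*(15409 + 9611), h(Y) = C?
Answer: 49022307 + 25020*√3865 ≈ 5.0578e+7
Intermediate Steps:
C = -99 (C = -71 - 28 = -99)
h(Y) = -99
f = 49039200 + 25020*√3865 (f = (1960 + √3865)*25020 = 49039200 + 25020*√3865 ≈ 5.0595e+7)
(h(171) - 16794) + f = (-99 - 16794) + (49039200 + 25020*√3865) = -16893 + (49039200 + 25020*√3865) = 49022307 + 25020*√3865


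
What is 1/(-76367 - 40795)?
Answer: -1/117162 ≈ -8.5352e-6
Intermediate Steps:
1/(-76367 - 40795) = 1/(-117162) = -1/117162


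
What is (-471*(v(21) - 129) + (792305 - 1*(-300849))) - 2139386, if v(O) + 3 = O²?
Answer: -1191771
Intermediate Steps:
v(O) = -3 + O²
(-471*(v(21) - 129) + (792305 - 1*(-300849))) - 2139386 = (-471*((-3 + 21²) - 129) + (792305 - 1*(-300849))) - 2139386 = (-471*((-3 + 441) - 129) + (792305 + 300849)) - 2139386 = (-471*(438 - 129) + 1093154) - 2139386 = (-471*309 + 1093154) - 2139386 = (-145539 + 1093154) - 2139386 = 947615 - 2139386 = -1191771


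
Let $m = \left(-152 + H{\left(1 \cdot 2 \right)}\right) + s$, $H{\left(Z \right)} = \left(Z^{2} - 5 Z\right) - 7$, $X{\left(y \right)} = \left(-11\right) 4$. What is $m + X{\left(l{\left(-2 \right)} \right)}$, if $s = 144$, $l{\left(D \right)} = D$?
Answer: $-65$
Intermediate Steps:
$X{\left(y \right)} = -44$
$H{\left(Z \right)} = -7 + Z^{2} - 5 Z$
$m = -21$ ($m = \left(-152 - \left(7 - 4 + 5 \cdot 1 \cdot 2\right)\right) + 144 = \left(-152 - \left(17 - 4\right)\right) + 144 = \left(-152 - 13\right) + 144 = -165 + 144 = -21$)
$m + X{\left(l{\left(-2 \right)} \right)} = -21 - 44 = -65$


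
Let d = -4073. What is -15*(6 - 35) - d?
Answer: 4508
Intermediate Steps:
-15*(6 - 35) - d = -15*(6 - 35) - 1*(-4073) = -15*(-29) + 4073 = 435 + 4073 = 4508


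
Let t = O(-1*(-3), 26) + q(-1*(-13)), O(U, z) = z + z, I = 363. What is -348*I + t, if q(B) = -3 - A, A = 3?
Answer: -126278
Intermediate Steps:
q(B) = -6 (q(B) = -3 - 1*3 = -3 - 3 = -6)
O(U, z) = 2*z
t = 46 (t = 2*26 - 6 = 52 - 6 = 46)
-348*I + t = -348*363 + 46 = -126324 + 46 = -126278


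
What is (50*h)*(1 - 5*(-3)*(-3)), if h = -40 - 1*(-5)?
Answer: 77000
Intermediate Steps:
h = -35 (h = -40 + 5 = -35)
(50*h)*(1 - 5*(-3)*(-3)) = (50*(-35))*(1 - 5*(-3)*(-3)) = -1750*(1 + 15*(-3)) = -1750*(1 - 45) = -1750*(-44) = 77000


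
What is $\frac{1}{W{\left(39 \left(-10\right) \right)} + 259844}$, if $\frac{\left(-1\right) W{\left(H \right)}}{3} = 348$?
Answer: $\frac{1}{258800} \approx 3.864 \cdot 10^{-6}$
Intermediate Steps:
$W{\left(H \right)} = -1044$ ($W{\left(H \right)} = \left(-3\right) 348 = -1044$)
$\frac{1}{W{\left(39 \left(-10\right) \right)} + 259844} = \frac{1}{-1044 + 259844} = \frac{1}{258800}$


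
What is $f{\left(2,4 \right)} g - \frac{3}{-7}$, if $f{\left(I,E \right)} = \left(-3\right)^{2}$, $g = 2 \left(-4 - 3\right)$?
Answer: $- \frac{879}{7} \approx -125.57$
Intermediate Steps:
$g = -14$ ($g = 2 \left(-7\right) = -14$)
$f{\left(I,E \right)} = 9$
$f{\left(2,4 \right)} g - \frac{3}{-7} = 9 \left(-14\right) - \frac{3}{-7} = -126 - - \frac{3}{7} = -126 + \frac{3}{7} = - \frac{879}{7}$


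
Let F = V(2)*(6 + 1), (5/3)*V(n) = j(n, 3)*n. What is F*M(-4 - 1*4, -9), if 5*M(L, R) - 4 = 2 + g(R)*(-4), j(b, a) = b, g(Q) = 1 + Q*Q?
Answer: -27048/25 ≈ -1081.9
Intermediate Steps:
g(Q) = 1 + Q²
M(L, R) = ⅖ - 4*R²/5 (M(L, R) = ⅘ + (2 + (1 + R²)*(-4))/5 = ⅘ + (2 + (-4 - 4*R²))/5 = ⅘ + (-2 - 4*R²)/5 = ⅘ + (-⅖ - 4*R²/5) = ⅖ - 4*R²/5)
V(n) = 3*n²/5 (V(n) = 3*(n*n)/5 = 3*n²/5)
F = 84/5 (F = ((⅗)*2²)*(6 + 1) = ((⅗)*4)*7 = (12/5)*7 = 84/5 ≈ 16.800)
F*M(-4 - 1*4, -9) = 84*(⅖ - ⅘*(-9)²)/5 = 84*(⅖ - ⅘*81)/5 = 84*(⅖ - 324/5)/5 = (84/5)*(-322/5) = -27048/25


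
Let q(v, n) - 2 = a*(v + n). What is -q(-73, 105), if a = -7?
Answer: 222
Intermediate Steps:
q(v, n) = 2 - 7*n - 7*v (q(v, n) = 2 - 7*(v + n) = 2 - 7*(n + v) = 2 + (-7*n - 7*v) = 2 - 7*n - 7*v)
-q(-73, 105) = -(2 - 7*105 - 7*(-73)) = -(2 - 735 + 511) = -1*(-222) = 222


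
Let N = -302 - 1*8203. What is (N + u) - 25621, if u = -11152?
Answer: -45278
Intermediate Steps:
N = -8505 (N = -302 - 8203 = -8505)
(N + u) - 25621 = (-8505 - 11152) - 25621 = -19657 - 25621 = -45278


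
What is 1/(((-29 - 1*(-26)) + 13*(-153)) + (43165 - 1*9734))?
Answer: 1/31439 ≈ 3.1808e-5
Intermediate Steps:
1/(((-29 - 1*(-26)) + 13*(-153)) + (43165 - 1*9734)) = 1/(((-29 + 26) - 1989) + (43165 - 9734)) = 1/((-3 - 1989) + 33431) = 1/(-1992 + 33431) = 1/31439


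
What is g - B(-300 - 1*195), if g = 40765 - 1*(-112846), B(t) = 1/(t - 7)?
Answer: 77112723/502 ≈ 1.5361e+5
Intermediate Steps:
B(t) = 1/(-7 + t)
g = 153611 (g = 40765 + 112846 = 153611)
g - B(-300 - 1*195) = 153611 - 1/(-7 + (-300 - 1*195)) = 153611 - 1/(-7 + (-300 - 195)) = 153611 - 1/(-7 - 495) = 153611 - 1/(-502) = 153611 - 1*(-1/502) = 153611 + 1/502 = 77112723/502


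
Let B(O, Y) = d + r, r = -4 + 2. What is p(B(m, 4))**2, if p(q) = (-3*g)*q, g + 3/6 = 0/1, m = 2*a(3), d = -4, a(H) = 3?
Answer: 81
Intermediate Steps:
m = 6 (m = 2*3 = 6)
g = -1/2 (g = -1/2 + 0/1 = -1/2 + 0*1 = -1/2 + 0 = -1/2 ≈ -0.50000)
r = -2
B(O, Y) = -6 (B(O, Y) = -4 - 2 = -6)
p(q) = 3*q/2 (p(q) = (-3*(-1/2))*q = 3*q/2)
p(B(m, 4))**2 = ((3/2)*(-6))**2 = (-9)**2 = 81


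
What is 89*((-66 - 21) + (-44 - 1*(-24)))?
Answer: -9523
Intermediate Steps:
89*((-66 - 21) + (-44 - 1*(-24))) = 89*(-87 + (-44 + 24)) = 89*(-87 - 20) = 89*(-107) = -9523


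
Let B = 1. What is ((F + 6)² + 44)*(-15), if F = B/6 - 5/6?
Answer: -3260/3 ≈ -1086.7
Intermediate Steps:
F = -⅔ (F = 1/6 - 5/6 = 1*(⅙) - 5*⅙ = ⅙ - ⅚ = -⅔ ≈ -0.66667)
((F + 6)² + 44)*(-15) = ((-⅔ + 6)² + 44)*(-15) = ((16/3)² + 44)*(-15) = (256/9 + 44)*(-15) = (652/9)*(-15) = -3260/3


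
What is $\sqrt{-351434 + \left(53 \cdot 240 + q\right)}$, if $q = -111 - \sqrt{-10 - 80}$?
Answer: $\sqrt{-338825 - 3 i \sqrt{10}} \approx 0.008 - 582.09 i$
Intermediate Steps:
$q = -111 - 3 i \sqrt{10}$ ($q = -111 - \sqrt{-90} = -111 - 3 i \sqrt{10} \approx -111.0 - 9.4868 i$)
$\sqrt{-351434 + \left(53 \cdot 240 + q\right)} = \sqrt{-351434 + \left(53 \cdot 240 - \left(111 + 3 i \sqrt{10}\right)\right)} = \sqrt{-351434 + \left(12720 - \left(111 + 3 i \sqrt{10}\right)\right)} = \sqrt{-351434 + \left(12609 - 3 i \sqrt{10}\right)} = \sqrt{-338825 - 3 i \sqrt{10}}$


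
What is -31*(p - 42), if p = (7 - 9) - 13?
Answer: 1767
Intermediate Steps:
p = -15 (p = -2 - 13 = -15)
-31*(p - 42) = -31*(-15 - 42) = -31*(-57) = 1767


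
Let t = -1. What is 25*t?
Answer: -25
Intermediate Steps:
25*t = 25*(-1) = -25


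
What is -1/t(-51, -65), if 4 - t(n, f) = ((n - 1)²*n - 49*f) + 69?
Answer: -1/134654 ≈ -7.4264e-6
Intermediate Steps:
t(n, f) = -65 + 49*f - n*(-1 + n)² (t(n, f) = 4 - (((n - 1)²*n - 49*f) + 69) = 4 - (((-1 + n)²*n - 49*f) + 69) = 4 - ((n*(-1 + n)² - 49*f) + 69) = 4 - ((-49*f + n*(-1 + n)²) + 69) = 4 - (69 - 49*f + n*(-1 + n)²) = 4 + (-69 + 49*f - n*(-1 + n)²) = -65 + 49*f - n*(-1 + n)²)
-1/t(-51, -65) = -1/(-65 + 49*(-65) - 1*(-51)*(-1 - 51)²) = -1/(-65 - 3185 - 1*(-51)*(-52)²) = -1/(-65 - 3185 - 1*(-51)*2704) = -1/(-65 - 3185 + 137904) = -1/134654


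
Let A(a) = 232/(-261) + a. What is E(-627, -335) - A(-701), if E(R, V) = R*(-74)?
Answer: 423899/9 ≈ 47100.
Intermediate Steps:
A(a) = -8/9 + a (A(a) = 232*(-1/261) + a = -8/9 + a)
E(R, V) = -74*R
E(-627, -335) - A(-701) = -74*(-627) - (-8/9 - 701) = 46398 - 1*(-6317/9) = 46398 + 6317/9 = 423899/9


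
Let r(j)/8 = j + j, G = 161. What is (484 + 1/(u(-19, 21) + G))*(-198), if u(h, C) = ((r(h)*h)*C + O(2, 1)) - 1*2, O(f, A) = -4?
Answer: -1058081130/11041 ≈ -95832.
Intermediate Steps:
r(j) = 16*j (r(j) = 8*(j + j) = 8*(2*j) = 16*j)
u(h, C) = -6 + 16*C*h**2 (u(h, C) = (((16*h)*h)*C - 4) - 1*2 = ((16*h**2)*C - 4) - 2 = (16*C*h**2 - 4) - 2 = (-4 + 16*C*h**2) - 2 = -6 + 16*C*h**2)
(484 + 1/(u(-19, 21) + G))*(-198) = (484 + 1/((-6 + 16*21*(-19)**2) + 161))*(-198) = (484 + 1/((-6 + 16*21*361) + 161))*(-198) = (484 + 1/((-6 + 121296) + 161))*(-198) = (484 + 1/(121290 + 161))*(-198) = (484 + 1/121451)*(-198) = (58782285/121451)*(-198) = -1058081130/11041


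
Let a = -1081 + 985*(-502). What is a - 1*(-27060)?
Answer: -468491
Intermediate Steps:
a = -495551 (a = -1081 - 494470 = -495551)
a - 1*(-27060) = -495551 - 1*(-27060) = -495551 + 27060 = -468491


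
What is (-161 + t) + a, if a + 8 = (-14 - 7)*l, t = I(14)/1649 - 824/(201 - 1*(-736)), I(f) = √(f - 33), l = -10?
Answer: 37593/937 + I*√19/1649 ≈ 40.121 + 0.0026434*I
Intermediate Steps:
I(f) = √(-33 + f)
t = -824/937 + I*√19/1649 (t = √(-33 + 14)/1649 - 824/(201 - 1*(-736)) = √(-19)*(1/1649) - 824/(201 + 736) = (I*√19)*(1/1649) - 824/937 = I*√19/1649 - 824*1/937 = I*√19/1649 - 824/937 = -824/937 + I*√19/1649 ≈ -0.8794 + 0.0026434*I)
a = 202 (a = -8 + (-14 - 7)*(-10) = -8 - 21*(-10) = -8 + 210 = 202)
(-161 + t) + a = (-161 + (-824/937 + I*√19/1649)) + 202 = (-151681/937 + I*√19/1649) + 202 = 37593/937 + I*√19/1649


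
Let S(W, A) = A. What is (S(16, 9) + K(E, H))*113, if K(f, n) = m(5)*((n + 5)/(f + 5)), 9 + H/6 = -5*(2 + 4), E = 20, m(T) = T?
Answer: -20792/5 ≈ -4158.4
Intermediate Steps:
H = -234 (H = -54 + 6*(-5*(2 + 4)) = -54 + 6*(-5*6) = -54 + 6*(-30) = -54 - 180 = -234)
K(f, n) = 5*(5 + n)/(5 + f) (K(f, n) = 5*((n + 5)/(f + 5)) = 5*((5 + n)/(5 + f)) = 5*(5 + n)/(5 + f))
(S(16, 9) + K(E, H))*113 = (9 + 5*(5 - 234)/(5 + 20))*113 = (9 + 5*(-229)/25)*113 = (9 + 5*(1/25)*(-229))*113 = (9 - 229/5)*113 = -184/5*113 = -20792/5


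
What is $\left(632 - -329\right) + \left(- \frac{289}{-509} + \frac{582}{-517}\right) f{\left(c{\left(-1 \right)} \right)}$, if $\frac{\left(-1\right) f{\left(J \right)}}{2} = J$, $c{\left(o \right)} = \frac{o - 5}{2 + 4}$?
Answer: $\frac{252596383}{263153} \approx 959.88$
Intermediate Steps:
$c{\left(o \right)} = - \frac{5}{6} + \frac{o}{6}$ ($c{\left(o \right)} = \frac{-5 + o}{6} = \left(-5 + o\right) \frac{1}{6} = - \frac{5}{6} + \frac{o}{6}$)
$f{\left(J \right)} = - 2 J$
$\left(632 - -329\right) + \left(- \frac{289}{-509} + \frac{582}{-517}\right) f{\left(c{\left(-1 \right)} \right)} = \left(632 - -329\right) + \left(- \frac{289}{-509} + \frac{582}{-517}\right) \left(- 2 \left(- \frac{5}{6} + \frac{1}{6} \left(-1\right)\right)\right) = \left(632 + 329\right) + \left(\left(-289\right) \left(- \frac{1}{509}\right) + 582 \left(- \frac{1}{517}\right)\right) \left(- 2 \left(- \frac{5}{6} - \frac{1}{6}\right)\right) = 961 + \left(\frac{289}{509} - \frac{582}{517}\right) \left(\left(-2\right) \left(-1\right)\right) = 961 - \frac{293650}{263153} = \frac{252596383}{263153}$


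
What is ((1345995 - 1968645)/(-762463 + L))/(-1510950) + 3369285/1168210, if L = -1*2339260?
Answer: 3007679311774523/1042832889073874 ≈ 2.8841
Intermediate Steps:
L = -2339260
((1345995 - 1968645)/(-762463 + L))/(-1510950) + 3369285/1168210 = ((1345995 - 1968645)/(-762463 - 2339260))/(-1510950) + 3369285/1168210 = -622650/(-3101723)*(-1/1510950) + 3369285*(1/1168210) = -622650*(-1/3101723)*(-1/1510950) + 673857/233642 = (622650/3101723)*(-1/1510950) + 673857/233642 = -593/4463379397 + 673857/233642 = 3007679311774523/1042832889073874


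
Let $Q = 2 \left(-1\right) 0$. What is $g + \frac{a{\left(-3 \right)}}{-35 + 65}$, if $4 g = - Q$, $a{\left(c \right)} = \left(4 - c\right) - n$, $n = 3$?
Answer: $\frac{2}{15} \approx 0.13333$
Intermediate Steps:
$a{\left(c \right)} = 1 - c$ ($a{\left(c \right)} = \left(4 - c\right) - 3 = 1 - c$)
$Q = 0$ ($Q = \left(-2\right) 0 = 0$)
$g = 0$ ($g = \frac{\left(-1\right) 0}{4} = \frac{1}{4} \cdot 0 = 0$)
$g + \frac{a{\left(-3 \right)}}{-35 + 65} = 0 + \frac{1 - -3}{-35 + 65} = 0 + \frac{1 + 3}{30} = 0 + \frac{1}{30} \cdot 4 = 0 + \frac{2}{15} = \frac{2}{15}$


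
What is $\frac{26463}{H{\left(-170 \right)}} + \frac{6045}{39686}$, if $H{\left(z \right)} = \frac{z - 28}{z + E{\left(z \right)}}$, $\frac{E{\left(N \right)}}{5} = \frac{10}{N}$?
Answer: $\frac{84455002405}{3710641} \approx 22760.0$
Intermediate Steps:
$E{\left(N \right)} = \frac{50}{N}$ ($E{\left(N \right)} = 5 \frac{10}{N} = \frac{50}{N}$)
$H{\left(z \right)} = \frac{-28 + z}{z + \frac{50}{z}}$ ($H{\left(z \right)} = \frac{z - 28}{z + \frac{50}{z}} = \frac{-28 + z}{z + \frac{50}{z}}$)
$\frac{26463}{H{\left(-170 \right)}} + \frac{6045}{39686} = \frac{26463}{\left(-170\right) \frac{1}{50 + \left(-170\right)^{2}} \left(-28 - 170\right)} + \frac{6045}{39686} = \frac{26463}{\left(-170\right) \frac{1}{50 + 28900} \left(-198\right)} + 6045 \cdot \frac{1}{39686} = \frac{26463}{\left(-170\right) \frac{1}{28950} \left(-198\right)} + \frac{6045}{39686} = \frac{26463}{\frac{1122}{965}} + \frac{6045}{39686} = 26463 \cdot \frac{965}{1122} + \frac{6045}{39686} = \frac{8512265}{374} + \frac{6045}{39686} = \frac{84455002405}{3710641}$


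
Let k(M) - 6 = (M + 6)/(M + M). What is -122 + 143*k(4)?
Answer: 3659/4 ≈ 914.75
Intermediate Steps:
k(M) = 6 + (6 + M)/(2*M) (k(M) = 6 + (M + 6)/(M + M) = 6 + (6 + M)/((2*M)) = 6 + (6 + M)*(1/(2*M)) = 6 + (6 + M)/(2*M))
-122 + 143*k(4) = -122 + 143*(13/2 + 3/4) = -122 + 143*(13/2 + 3*(¼)) = -122 + 143*(13/2 + ¾) = -122 + 143*(29/4) = -122 + 4147/4 = 3659/4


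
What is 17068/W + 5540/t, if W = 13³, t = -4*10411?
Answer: 174652103/22872967 ≈ 7.6357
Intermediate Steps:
t = -41644
W = 2197
17068/W + 5540/t = 17068/2197 + 5540/(-41644) = 17068*(1/2197) + 5540*(-1/41644) = 17068/2197 - 1385/10411 = 174652103/22872967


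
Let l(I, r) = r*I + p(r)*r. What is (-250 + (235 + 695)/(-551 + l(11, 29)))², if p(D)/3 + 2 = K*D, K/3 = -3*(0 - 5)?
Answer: 799833060942400/12798170641 ≈ 62496.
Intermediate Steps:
K = 45 (K = 3*(-3*(0 - 5)) = 3*(-3*(-5)) = 3*15 = 45)
p(D) = -6 + 135*D (p(D) = -6 + 3*(45*D) = -6 + 135*D)
l(I, r) = I*r + r*(-6 + 135*r) (l(I, r) = r*I + (-6 + 135*r)*r = I*r + r*(-6 + 135*r))
(-250 + (235 + 695)/(-551 + l(11, 29)))² = (-250 + (235 + 695)/(-551 + 29*(-6 + 11 + 135*29)))² = (-250 + 930/(-551 + 29*(-6 + 11 + 3915)))² = (-250 + 930/(-551 + 29*3920))² = (-250 + 930/(-551 + 113680))² = (-250 + 930/113129)² = (-28281320/113129)² = 799833060942400/12798170641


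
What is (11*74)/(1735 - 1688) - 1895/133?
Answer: 19197/6251 ≈ 3.0710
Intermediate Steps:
(11*74)/(1735 - 1688) - 1895/133 = 814/47 - 1895*1/133 = 814*(1/47) - 1895/133 = 814/47 - 1895/133 = 19197/6251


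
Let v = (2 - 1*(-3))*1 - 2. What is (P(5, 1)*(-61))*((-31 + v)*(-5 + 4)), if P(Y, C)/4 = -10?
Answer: 68320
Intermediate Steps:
v = 3 (v = (2 + 3)*1 - 2 = 5*1 - 2 = 5 - 2 = 3)
P(Y, C) = -40 (P(Y, C) = 4*(-10) = -40)
(P(5, 1)*(-61))*((-31 + v)*(-5 + 4)) = (-40*(-61))*((-31 + 3)*(-5 + 4)) = 2440*(-28*(-1)) = 2440*28 = 68320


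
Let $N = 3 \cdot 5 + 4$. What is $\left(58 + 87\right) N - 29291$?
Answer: $-26536$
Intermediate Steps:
$N = 19$ ($N = 15 + 4 = 19$)
$\left(58 + 87\right) N - 29291 = \left(58 + 87\right) 19 - 29291 = 145 \cdot 19 - 29291 = 2755 - 29291 = -26536$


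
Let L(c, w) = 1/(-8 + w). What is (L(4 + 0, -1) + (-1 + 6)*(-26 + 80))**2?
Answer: 5900041/81 ≈ 72840.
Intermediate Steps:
(L(4 + 0, -1) + (-1 + 6)*(-26 + 80))**2 = (1/(-8 - 1) + (-1 + 6)*(-26 + 80))**2 = (1/(-9) + 5*54)**2 = (-1/9 + 270)**2 = (2429/9)**2 = 5900041/81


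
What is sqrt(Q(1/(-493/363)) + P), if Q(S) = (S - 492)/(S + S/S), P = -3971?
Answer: I*sqrt(98689370)/130 ≈ 76.417*I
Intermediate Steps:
Q(S) = (-492 + S)/(1 + S) (Q(S) = (-492 + S)/(S + 1) = (-492 + S)/(1 + S))
sqrt(Q(1/(-493/363)) + P) = sqrt((-492 + 1/(-493/363))/(1 + 1/(-493/363)) - 3971) = sqrt((-492 - 363/493)/(1 - 363/493) - 3971) = sqrt(-242919/493/(130/493) - 3971) = sqrt((493/130)*(-242919/493) - 3971) = sqrt(-242919/130 - 3971) = sqrt(-759149/130) = I*sqrt(98689370)/130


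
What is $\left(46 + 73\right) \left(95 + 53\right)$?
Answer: $17612$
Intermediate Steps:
$\left(46 + 73\right) \left(95 + 53\right) = 119 \cdot 148 = 17612$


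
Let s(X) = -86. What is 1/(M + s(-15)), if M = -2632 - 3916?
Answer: -1/6634 ≈ -0.00015074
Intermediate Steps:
M = -6548
1/(M + s(-15)) = 1/(-6548 - 86) = 1/(-6634) = -1/6634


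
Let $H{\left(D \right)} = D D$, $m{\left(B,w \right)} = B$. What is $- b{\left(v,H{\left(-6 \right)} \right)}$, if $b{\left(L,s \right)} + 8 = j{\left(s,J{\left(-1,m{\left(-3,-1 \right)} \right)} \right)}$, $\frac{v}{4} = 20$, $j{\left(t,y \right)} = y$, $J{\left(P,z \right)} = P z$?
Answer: $5$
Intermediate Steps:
$v = 80$ ($v = 4 \cdot 20 = 80$)
$H{\left(D \right)} = D^{2}$
$b{\left(L,s \right)} = -5$ ($b{\left(L,s \right)} = -8 - -3 = -8 + 3 = -5$)
$- b{\left(v,H{\left(-6 \right)} \right)} = \left(-1\right) \left(-5\right) = 5$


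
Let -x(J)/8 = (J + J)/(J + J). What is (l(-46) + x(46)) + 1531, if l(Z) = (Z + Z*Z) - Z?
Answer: 3639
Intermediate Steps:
x(J) = -8 (x(J) = -8*(J + J)/(J + J) = -8*2*J/(2*J) = -8*2*J*1/(2*J) = -8*1 = -8)
l(Z) = Z**2 (l(Z) = (Z + Z**2) - Z = Z**2)
(l(-46) + x(46)) + 1531 = ((-46)**2 - 8) + 1531 = (2116 - 8) + 1531 = 2108 + 1531 = 3639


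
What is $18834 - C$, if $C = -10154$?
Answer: $28988$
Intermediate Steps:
$18834 - C = 18834 - -10154 = 18834 + 10154 = 28988$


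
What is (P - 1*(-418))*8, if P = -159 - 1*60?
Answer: 1592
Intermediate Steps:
P = -219 (P = -159 - 60 = -219)
(P - 1*(-418))*8 = (-219 - 1*(-418))*8 = (-219 + 418)*8 = 199*8 = 1592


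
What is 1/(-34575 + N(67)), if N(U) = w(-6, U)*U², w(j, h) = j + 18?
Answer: 1/19293 ≈ 5.1832e-5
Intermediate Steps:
w(j, h) = 18 + j
N(U) = 12*U² (N(U) = (18 - 6)*U² = 12*U²)
1/(-34575 + N(67)) = 1/(-34575 + 12*67²) = 1/(-34575 + 12*4489) = 1/(-34575 + 53868) = 1/19293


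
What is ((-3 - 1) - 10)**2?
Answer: 196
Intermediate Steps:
((-3 - 1) - 10)**2 = (-4 - 10)**2 = (-14)**2 = 196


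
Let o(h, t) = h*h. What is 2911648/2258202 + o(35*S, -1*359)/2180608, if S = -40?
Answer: 84181553453/38470729272 ≈ 2.1882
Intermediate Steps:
o(h, t) = h²
2911648/2258202 + o(35*S, -1*359)/2180608 = 2911648/2258202 + (35*(-40))²/2180608 = 2911648*(1/2258202) + (-1400)²*(1/2180608) = 1455824/1129101 + 1960000*(1/2180608) = 1455824/1129101 + 30625/34072 = 84181553453/38470729272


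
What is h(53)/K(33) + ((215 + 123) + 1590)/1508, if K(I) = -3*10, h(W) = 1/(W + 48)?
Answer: 1460083/1142310 ≈ 1.2782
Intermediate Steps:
h(W) = 1/(48 + W)
K(I) = -30
h(53)/K(33) + ((215 + 123) + 1590)/1508 = 1/((48 + 53)*(-30)) + ((215 + 123) + 1590)/1508 = -1/30/101 + (338 + 1590)*(1/1508) = (1/101)*(-1/30) + 1928*(1/1508) = -1/3030 + 482/377 = 1460083/1142310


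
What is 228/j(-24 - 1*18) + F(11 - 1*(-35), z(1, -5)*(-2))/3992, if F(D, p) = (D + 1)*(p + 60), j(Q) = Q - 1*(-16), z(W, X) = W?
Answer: -209825/25948 ≈ -8.0864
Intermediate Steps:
j(Q) = 16 + Q (j(Q) = Q + 16 = 16 + Q)
F(D, p) = (1 + D)*(60 + p)
228/j(-24 - 1*18) + F(11 - 1*(-35), z(1, -5)*(-2))/3992 = 228/(16 + (-24 - 1*18)) + (60 + 1*(-2) + 60*(11 - 1*(-35)) + (11 - 1*(-35))*(1*(-2)))/3992 = 228/(16 + (-24 - 18)) + (60 - 2 + 60*(11 + 35) + (11 + 35)*(-2))*(1/3992) = 228/(16 - 42) + (60 - 2 + 60*46 + 46*(-2))*(1/3992) = 228/(-26) + (60 - 2 + 2760 - 92)*(1/3992) = 228*(-1/26) + 2726*(1/3992) = -114/13 + 1363/1996 = -209825/25948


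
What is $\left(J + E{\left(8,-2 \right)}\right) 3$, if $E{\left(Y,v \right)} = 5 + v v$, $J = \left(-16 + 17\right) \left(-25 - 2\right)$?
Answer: $-54$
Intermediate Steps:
$J = -27$ ($J = 1 \left(-27\right) = -27$)
$E{\left(Y,v \right)} = 5 + v^{2}$
$\left(J + E{\left(8,-2 \right)}\right) 3 = \left(-27 + \left(5 + \left(-2\right)^{2}\right)\right) 3 = \left(-27 + \left(5 + 4\right)\right) 3 = \left(-27 + 9\right) 3 = \left(-18\right) 3 = -54$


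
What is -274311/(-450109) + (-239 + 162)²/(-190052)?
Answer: 1705677859/2949797092 ≈ 0.57824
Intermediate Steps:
-274311/(-450109) + (-239 + 162)²/(-190052) = -274311*(-1/450109) + (-77)²*(-1/190052) = 9459/15521 + 5929*(-1/190052) = 9459/15521 - 5929/190052 = 1705677859/2949797092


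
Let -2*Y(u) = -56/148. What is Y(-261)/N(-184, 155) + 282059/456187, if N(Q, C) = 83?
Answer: 869396498/1400950277 ≈ 0.62058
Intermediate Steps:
Y(u) = 7/37 (Y(u) = -(-28)/148 = -1/2*(-14/37) = 7/37)
Y(-261)/N(-184, 155) + 282059/456187 = (7/37)/83 + 282059/456187 = (7/37)*(1/83) + 282059*(1/456187) = 7/3071 + 282059/456187 = 869396498/1400950277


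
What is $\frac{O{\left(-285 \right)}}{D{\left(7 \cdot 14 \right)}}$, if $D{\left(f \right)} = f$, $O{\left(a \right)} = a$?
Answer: $- \frac{285}{98} \approx -2.9082$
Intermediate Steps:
$\frac{O{\left(-285 \right)}}{D{\left(7 \cdot 14 \right)}} = - \frac{285}{7 \cdot 14} = - \frac{285}{98}$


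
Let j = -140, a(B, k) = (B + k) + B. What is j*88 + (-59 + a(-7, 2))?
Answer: -12391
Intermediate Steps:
a(B, k) = k + 2*B
j*88 + (-59 + a(-7, 2)) = -140*88 + (-59 + (2 + 2*(-7))) = -12320 + (-59 + (2 - 14)) = -12320 + (-59 - 12) = -12320 - 71 = -12391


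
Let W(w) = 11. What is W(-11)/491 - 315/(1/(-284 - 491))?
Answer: 119865386/491 ≈ 2.4413e+5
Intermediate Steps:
W(-11)/491 - 315/(1/(-284 - 491)) = 11/491 - 315/(1/(-284 - 491)) = 11*(1/491) - 315/(1/(-775)) = 11/491 - 315/(-1/775) = 11/491 - 315*(-775) = 11/491 + 244125 = 119865386/491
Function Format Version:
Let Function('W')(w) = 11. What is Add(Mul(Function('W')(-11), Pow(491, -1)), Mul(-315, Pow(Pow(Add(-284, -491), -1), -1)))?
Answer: Rational(119865386, 491) ≈ 2.4413e+5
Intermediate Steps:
Add(Mul(Function('W')(-11), Pow(491, -1)), Mul(-315, Pow(Pow(Add(-284, -491), -1), -1))) = Add(Mul(11, Pow(491, -1)), Mul(-315, Pow(Pow(Add(-284, -491), -1), -1))) = Add(Mul(11, Rational(1, 491)), Mul(-315, Pow(Pow(-775, -1), -1))) = Add(Rational(11, 491), Mul(-315, Pow(Rational(-1, 775), -1))) = Add(Rational(11, 491), Mul(-315, -775)) = Add(Rational(11, 491), 244125) = Rational(119865386, 491)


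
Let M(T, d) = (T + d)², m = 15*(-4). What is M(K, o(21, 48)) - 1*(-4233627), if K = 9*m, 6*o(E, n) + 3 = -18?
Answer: 18116077/4 ≈ 4.5290e+6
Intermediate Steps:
m = -60
o(E, n) = -7/2 (o(E, n) = -½ + (⅙)*(-18) = -½ - 3 = -7/2)
K = -540 (K = 9*(-60) = -540)
M(K, o(21, 48)) - 1*(-4233627) = (-540 - 7/2)² - 1*(-4233627) = (-1087/2)² + 4233627 = 1181569/4 + 4233627 = 18116077/4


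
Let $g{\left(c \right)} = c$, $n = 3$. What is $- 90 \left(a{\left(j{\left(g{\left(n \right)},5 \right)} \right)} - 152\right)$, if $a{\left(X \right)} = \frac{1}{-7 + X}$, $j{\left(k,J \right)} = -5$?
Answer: $\frac{27375}{2} \approx 13688.0$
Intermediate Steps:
$- 90 \left(a{\left(j{\left(g{\left(n \right)},5 \right)} \right)} - 152\right) = - 90 \left(\frac{1}{-7 - 5} - 152\right) = - 90 \left(\frac{1}{-12} - 152\right) = - 90 \left(- \frac{1}{12} - 152\right) = \left(-90\right) \left(- \frac{1825}{12}\right) = \frac{27375}{2}$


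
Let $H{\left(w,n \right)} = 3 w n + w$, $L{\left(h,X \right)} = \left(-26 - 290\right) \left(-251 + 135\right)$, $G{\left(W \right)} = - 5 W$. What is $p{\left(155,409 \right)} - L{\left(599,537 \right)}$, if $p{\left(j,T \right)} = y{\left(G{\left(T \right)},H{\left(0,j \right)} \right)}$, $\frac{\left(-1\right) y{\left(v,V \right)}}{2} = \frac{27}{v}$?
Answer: $- \frac{74961466}{2045} \approx -36656.0$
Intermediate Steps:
$L{\left(h,X \right)} = 36656$ ($L{\left(h,X \right)} = \left(-316\right) \left(-116\right) = 36656$)
$H{\left(w,n \right)} = w + 3 n w$ ($H{\left(w,n \right)} = 3 n w + w = w + 3 n w$)
$y{\left(v,V \right)} = - \frac{54}{v}$ ($y{\left(v,V \right)} = - 2 \frac{27}{v} = - \frac{54}{v}$)
$p{\left(j,T \right)} = \frac{54}{5 T}$ ($p{\left(j,T \right)} = - \frac{54}{\left(-5\right) T} = - 54 \left(- \frac{1}{5 T}\right) = \frac{54}{5 T}$)
$p{\left(155,409 \right)} - L{\left(599,537 \right)} = \frac{54}{5 \cdot 409} - 36656 = \frac{54}{5} \cdot \frac{1}{409} - 36656 = \frac{54}{2045} - 36656 = - \frac{74961466}{2045}$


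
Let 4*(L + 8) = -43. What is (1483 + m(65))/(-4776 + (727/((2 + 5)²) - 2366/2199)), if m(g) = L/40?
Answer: -5111815191/16420353184 ≈ -0.31131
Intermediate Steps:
L = -75/4 (L = -8 + (¼)*(-43) = -8 - 43/4 = -75/4 ≈ -18.750)
m(g) = -15/32 (m(g) = -75/4/40 = -75/4*1/40 = -15/32)
(1483 + m(65))/(-4776 + (727/((2 + 5)²) - 2366/2199)) = (1483 - 15/32)/(-4776 + (727/((2 + 5)²) - 2366/2199)) = 47441/(32*(-4776 + (727/(7²) - 2366*1/2199))) = 47441/(32*(-4776 + (727/49 - 2366/2199))) = 47441/(32*(-4776 + 1482739/107751)) = 47441/(32*(-513136037/107751)) = (47441/32)*(-107751/513136037) = -5111815191/16420353184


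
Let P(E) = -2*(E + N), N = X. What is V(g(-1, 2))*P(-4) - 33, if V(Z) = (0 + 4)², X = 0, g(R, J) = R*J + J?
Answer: 95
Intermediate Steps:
g(R, J) = J + J*R (g(R, J) = J*R + J = J + J*R)
N = 0
V(Z) = 16 (V(Z) = 4² = 16)
P(E) = -2*E (P(E) = -2*(E + 0) = -2*E)
V(g(-1, 2))*P(-4) - 33 = 16*(-2*(-4)) - 33 = 16*8 - 33 = 128 - 33 = 95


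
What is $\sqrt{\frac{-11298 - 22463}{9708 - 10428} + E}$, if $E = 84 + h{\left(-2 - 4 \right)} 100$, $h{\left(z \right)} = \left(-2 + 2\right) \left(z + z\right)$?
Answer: $\frac{\sqrt{471205}}{60} \approx 11.441$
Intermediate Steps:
$h{\left(z \right)} = 0$ ($h{\left(z \right)} = 0 \cdot 2 z = 0$)
$E = 84$ ($E = 84 + 0 \cdot 100 = 84 + 0 = 84$)
$\sqrt{\frac{-11298 - 22463}{9708 - 10428} + E} = \sqrt{\frac{-11298 - 22463}{9708 - 10428} + 84} = \sqrt{\frac{-11298 - 22463}{-720} + 84} = \sqrt{\left(-33761\right) \left(- \frac{1}{720}\right) + 84} = \sqrt{\frac{33761}{720} + 84} = \sqrt{\frac{94241}{720}} = \frac{\sqrt{471205}}{60}$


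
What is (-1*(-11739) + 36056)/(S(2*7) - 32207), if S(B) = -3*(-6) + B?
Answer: -869/585 ≈ -1.4855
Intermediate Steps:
S(B) = 18 + B
(-1*(-11739) + 36056)/(S(2*7) - 32207) = (-1*(-11739) + 36056)/((18 + 2*7) - 32207) = (11739 + 36056)/((18 + 14) - 32207) = 47795/(32 - 32207) = 47795/(-32175) = 47795*(-1/32175) = -869/585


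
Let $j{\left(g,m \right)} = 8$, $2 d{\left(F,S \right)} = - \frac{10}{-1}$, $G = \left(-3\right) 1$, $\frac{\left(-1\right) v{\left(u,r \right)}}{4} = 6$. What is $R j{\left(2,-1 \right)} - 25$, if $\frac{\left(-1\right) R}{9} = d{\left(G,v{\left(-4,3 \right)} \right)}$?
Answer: $-385$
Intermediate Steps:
$v{\left(u,r \right)} = -24$ ($v{\left(u,r \right)} = \left(-4\right) 6 = -24$)
$G = -3$
$d{\left(F,S \right)} = 5$ ($d{\left(F,S \right)} = \frac{\left(-10\right) \frac{1}{-1}}{2} = \frac{\left(-10\right) \left(-1\right)}{2} = \frac{1}{2} \cdot 10 = 5$)
$R = -45$ ($R = \left(-9\right) 5 = -45$)
$R j{\left(2,-1 \right)} - 25 = \left(-45\right) 8 - 25 = -360 - 25 = -385$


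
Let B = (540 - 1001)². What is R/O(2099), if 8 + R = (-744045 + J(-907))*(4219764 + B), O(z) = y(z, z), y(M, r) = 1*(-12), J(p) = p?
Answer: 275153297944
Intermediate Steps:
B = 212521 (B = (-461)² = 212521)
y(M, r) = -12
O(z) = -12
R = -3301839575328 (R = -8 + (-744045 - 907)*(4219764 + 212521) = -8 - 744952*4432285 = -8 - 3301839575320 = -3301839575328)
R/O(2099) = -3301839575328/(-12) = -3301839575328*(-1/12) = 275153297944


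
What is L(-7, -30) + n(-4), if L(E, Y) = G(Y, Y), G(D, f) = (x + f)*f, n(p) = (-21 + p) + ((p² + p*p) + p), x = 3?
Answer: 813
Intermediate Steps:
n(p) = -21 + 2*p + 2*p² (n(p) = (-21 + p) + ((p² + p²) + p) = (-21 + p) + (2*p² + p) = (-21 + p) + (p + 2*p²) = -21 + 2*p + 2*p²)
G(D, f) = f*(3 + f) (G(D, f) = (3 + f)*f = f*(3 + f))
L(E, Y) = Y*(3 + Y)
L(-7, -30) + n(-4) = -30*(3 - 30) + (-21 + 2*(-4) + 2*(-4)²) = -30*(-27) + (-21 - 8 + 2*16) = 810 + (-21 - 8 + 32) = 810 + 3 = 813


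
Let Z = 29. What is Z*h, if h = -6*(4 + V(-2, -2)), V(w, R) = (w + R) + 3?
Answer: -522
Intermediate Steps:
V(w, R) = 3 + R + w (V(w, R) = (R + w) + 3 = 3 + R + w)
h = -18 (h = -6*(4 + (3 - 2 - 2)) = -6*(4 - 1) = -6*3 = -18)
Z*h = 29*(-18) = -522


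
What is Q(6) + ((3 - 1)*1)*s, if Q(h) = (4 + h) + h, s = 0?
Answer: 16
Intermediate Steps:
Q(h) = 4 + 2*h
Q(6) + ((3 - 1)*1)*s = (4 + 2*6) + ((3 - 1)*1)*0 = (4 + 12) + (2*1)*0 = 16 + 2*0 = 16 + 0 = 16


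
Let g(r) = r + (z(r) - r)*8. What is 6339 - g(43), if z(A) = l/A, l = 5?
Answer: 285480/43 ≈ 6639.1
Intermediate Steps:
z(A) = 5/A
g(r) = -7*r + 40/r (g(r) = r + (5/r - r)*8 = r + (-r + 5/r)*8 = r + (-8*r + 40/r) = -7*r + 40/r)
6339 - g(43) = 6339 - (-7*43 + 40/43) = 6339 - (-301 + 40*(1/43)) = 6339 - (-301 + 40/43) = 6339 - 1*(-12903/43) = 6339 + 12903/43 = 285480/43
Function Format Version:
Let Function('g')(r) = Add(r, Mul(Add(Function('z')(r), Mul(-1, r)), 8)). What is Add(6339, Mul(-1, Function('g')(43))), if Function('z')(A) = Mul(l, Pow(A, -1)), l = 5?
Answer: Rational(285480, 43) ≈ 6639.1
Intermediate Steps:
Function('z')(A) = Mul(5, Pow(A, -1))
Function('g')(r) = Add(Mul(-7, r), Mul(40, Pow(r, -1))) (Function('g')(r) = Add(r, Mul(Add(Mul(5, Pow(r, -1)), Mul(-1, r)), 8)) = Add(r, Mul(Add(Mul(-1, r), Mul(5, Pow(r, -1))), 8)) = Add(r, Add(Mul(-8, r), Mul(40, Pow(r, -1)))) = Add(Mul(-7, r), Mul(40, Pow(r, -1))))
Add(6339, Mul(-1, Function('g')(43))) = Add(6339, Mul(-1, Add(Mul(-7, 43), Mul(40, Pow(43, -1))))) = Add(6339, Mul(-1, Add(-301, Mul(40, Rational(1, 43))))) = Add(6339, Mul(-1, Add(-301, Rational(40, 43)))) = Add(6339, Mul(-1, Rational(-12903, 43))) = Add(6339, Rational(12903, 43)) = Rational(285480, 43)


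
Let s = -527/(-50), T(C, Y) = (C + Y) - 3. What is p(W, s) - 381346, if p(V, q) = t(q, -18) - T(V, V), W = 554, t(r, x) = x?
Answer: -382469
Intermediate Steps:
T(C, Y) = -3 + C + Y
s = 527/50 (s = -527*(-1/50) = 527/50 ≈ 10.540)
p(V, q) = -15 - 2*V (p(V, q) = -18 - (-3 + V + V) = -18 - (-3 + 2*V) = -18 + (3 - 2*V) = -15 - 2*V)
p(W, s) - 381346 = (-15 - 2*554) - 381346 = (-15 - 1108) - 381346 = -1123 - 381346 = -382469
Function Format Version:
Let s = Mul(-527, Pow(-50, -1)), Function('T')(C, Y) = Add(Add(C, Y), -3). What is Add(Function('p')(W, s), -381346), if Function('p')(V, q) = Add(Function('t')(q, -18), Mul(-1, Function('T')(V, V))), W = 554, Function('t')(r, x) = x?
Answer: -382469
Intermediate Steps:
Function('T')(C, Y) = Add(-3, C, Y)
s = Rational(527, 50) (s = Mul(-527, Rational(-1, 50)) = Rational(527, 50) ≈ 10.540)
Function('p')(V, q) = Add(-15, Mul(-2, V)) (Function('p')(V, q) = Add(-18, Mul(-1, Add(-3, V, V))) = Add(-18, Mul(-1, Add(-3, Mul(2, V)))) = Add(-18, Add(3, Mul(-2, V))) = Add(-15, Mul(-2, V)))
Add(Function('p')(W, s), -381346) = Add(Add(-15, Mul(-2, 554)), -381346) = Add(Add(-15, -1108), -381346) = Add(-1123, -381346) = -382469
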